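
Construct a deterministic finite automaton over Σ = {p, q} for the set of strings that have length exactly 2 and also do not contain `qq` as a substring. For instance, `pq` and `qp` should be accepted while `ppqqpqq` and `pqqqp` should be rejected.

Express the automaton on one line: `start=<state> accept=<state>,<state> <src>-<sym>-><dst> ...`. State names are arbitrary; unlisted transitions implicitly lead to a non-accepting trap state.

Build one automaton per condition and run them in lockstep. One (4 states) tracks the input length, saturating at 3; the other (3 states) tracks partial matches of the forbidden pattern `qq`. Each combined state is a pair, one component from each; accept when both components accept. Equivalent product states are then merged.
With 5 states:
        p   q  
>  s0   s1  s2 
   s1   s3  s3 
   s2   s3  s4 
 * s3   s4  s4 
   s4   s4  s4 
(> = start, * = accepting)

start=s0 accept=s3 s0-p->s1 s0-q->s2 s1-p->s3 s1-q->s3 s2-p->s3 s2-q->s4 s3-p->s4 s3-q->s4 s4-p->s4 s4-q->s4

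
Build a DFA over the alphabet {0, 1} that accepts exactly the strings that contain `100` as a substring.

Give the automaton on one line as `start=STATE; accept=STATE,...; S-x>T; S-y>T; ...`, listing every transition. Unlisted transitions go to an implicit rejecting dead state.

Track how much of `100` has been matched so far: state A is no progress, D is the absorbing accept state reached once `100` has occurred. Intermediate states record partial matches; on a mismatch, fall back to the longest reusable overlap.
4 states suffice.
       0  1 
>  A   A  B 
   B   C  B 
   C   D  B 
 * D   D  D 
(> = start, * = accepting)

start=A; accept=D; A-0>A; A-1>B; B-0>C; B-1>B; C-0>D; C-1>B; D-0>D; D-1>D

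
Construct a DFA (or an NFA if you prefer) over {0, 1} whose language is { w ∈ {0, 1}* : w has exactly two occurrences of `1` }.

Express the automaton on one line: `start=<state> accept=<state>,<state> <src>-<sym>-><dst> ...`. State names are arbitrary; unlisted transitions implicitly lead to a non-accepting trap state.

start=A accept=C A-0->A A-1->B B-0->B B-1->C C-0->C C-1->D D-0->D D-1->D

Only the number of `1`s matters, and only up to 3. Make a chain A → B → C → D advanced by each `1` (with D absorbing); every other symbol self-loops. The accepting set is {C}.
4 states suffice.
       0  1 
>  A   A  B 
   B   B  C 
 * C   C  D 
   D   D  D 
(> = start, * = accepting)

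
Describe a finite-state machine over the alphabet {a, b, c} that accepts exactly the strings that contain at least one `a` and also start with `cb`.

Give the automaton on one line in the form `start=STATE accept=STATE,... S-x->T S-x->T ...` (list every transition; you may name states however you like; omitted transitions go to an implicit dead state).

Build one automaton per condition and run them in lockstep. One (3 states) tracks the count of `a`s, saturating at 2; the other (4 states) tracks whether the input so far still matches the prefix `cb`. Each combined state is a pair, one component from each; accept when both components accept.
An 8-state machine:
        a   b   c  
>  q0   q1  q2  q3 
   q1   q4  q1  q1 
   q2   q1  q2  q2 
   q3   q1  q5  q2 
   q4   q4  q4  q4 
   q5   q6  q5  q5 
 * q6   q7  q6  q6 
 * q7   q7  q7  q7 
(> = start, * = accepting)

start=q0 accept=q6,q7 q0-a->q1 q0-b->q2 q0-c->q3 q1-a->q4 q1-b->q1 q1-c->q1 q2-a->q1 q2-b->q2 q2-c->q2 q3-a->q1 q3-b->q5 q3-c->q2 q4-a->q4 q4-b->q4 q4-c->q4 q5-a->q6 q5-b->q5 q5-c->q5 q6-a->q7 q6-b->q6 q6-c->q6 q7-a->q7 q7-b->q7 q7-c->q7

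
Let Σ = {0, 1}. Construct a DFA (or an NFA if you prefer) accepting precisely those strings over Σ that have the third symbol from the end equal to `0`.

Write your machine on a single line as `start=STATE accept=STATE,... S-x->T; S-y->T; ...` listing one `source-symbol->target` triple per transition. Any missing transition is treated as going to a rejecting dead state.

Because acceptance depends on a position counted from the end, the machine has to buffer the most recent 3 symbols. Make each state the string of the last up-to-3 symbols read; on input `x` shift the window left and append `x`. Accept when the buffered window has length 3 and begins with `0`.
15 states suffice.
          0    1  
>  S0     S1   S2 
   S1     S3   S4 
   S2     S5   S6 
   S3     S7   S8 
   S4     S9  S10 
   S5    S11  S12 
   S6    S13  S14 
 * S7     S7   S8 
 * S8     S9  S10 
 * S9    S11  S12 
 * S10   S13  S14 
   S11    S7   S8 
   S12    S9  S10 
   S13   S11  S12 
   S14   S13  S14 
(> = start, * = accepting)

start=S0; accept=S7,S8,S9,S10; S0-0->S1; S0-1->S2; S1-0->S3; S1-1->S4; S2-0->S5; S2-1->S6; S3-0->S7; S3-1->S8; S4-0->S9; S4-1->S10; S5-0->S11; S5-1->S12; S6-0->S13; S6-1->S14; S7-0->S7; S7-1->S8; S8-0->S9; S8-1->S10; S9-0->S11; S9-1->S12; S10-0->S13; S10-1->S14; S11-0->S7; S11-1->S8; S12-0->S9; S12-1->S10; S13-0->S11; S13-1->S12; S14-0->S13; S14-1->S14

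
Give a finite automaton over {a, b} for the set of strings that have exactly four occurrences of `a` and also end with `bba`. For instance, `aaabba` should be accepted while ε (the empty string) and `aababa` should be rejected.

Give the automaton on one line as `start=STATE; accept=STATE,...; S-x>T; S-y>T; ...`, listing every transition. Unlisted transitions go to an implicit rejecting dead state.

Handle the two conditions separately and then intersect. The first has 6 states tracking the count of `a`s, saturating at 5; the second has 4 states tracking how much of the suffix `bba` has currently been matched. A product state is a pair (one from each), accepting exactly when both do.
With 23 states:
          a    b  
>  q0     q1   q2 
   q1     q3   q4 
   q2     q1   q5 
   q3     q6   q7 
   q4     q3   q8 
   q5     q9   q5 
   q6    q10  q11 
   q7     q6  q12 
   q8    q13   q8 
   q9     q3   q4 
   q10   q14  q15 
   q11   q10  q16 
   q12   q17  q12 
   q13    q6   q7 
   q14   q14  q18 
   q15   q14  q19 
   q16   q20  q16 
   q17   q10  q11 
   q18   q14  q21 
   q19   q22  q19 
 * q20   q14  q15 
   q21   q22  q21 
   q22   q14  q18 
(> = start, * = accepting)

start=q0; accept=q20; q0-a>q1; q0-b>q2; q1-a>q3; q1-b>q4; q2-a>q1; q2-b>q5; q3-a>q6; q3-b>q7; q4-a>q3; q4-b>q8; q5-a>q9; q5-b>q5; q6-a>q10; q6-b>q11; q7-a>q6; q7-b>q12; q8-a>q13; q8-b>q8; q9-a>q3; q9-b>q4; q10-a>q14; q10-b>q15; q11-a>q10; q11-b>q16; q12-a>q17; q12-b>q12; q13-a>q6; q13-b>q7; q14-a>q14; q14-b>q18; q15-a>q14; q15-b>q19; q16-a>q20; q16-b>q16; q17-a>q10; q17-b>q11; q18-a>q14; q18-b>q21; q19-a>q22; q19-b>q19; q20-a>q14; q20-b>q15; q21-a>q22; q21-b>q21; q22-a>q14; q22-b>q18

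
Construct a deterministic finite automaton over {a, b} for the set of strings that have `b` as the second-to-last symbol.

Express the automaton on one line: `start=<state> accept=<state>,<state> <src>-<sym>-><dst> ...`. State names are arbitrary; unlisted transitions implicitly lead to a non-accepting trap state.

Because acceptance depends on a position counted from the end, the machine has to buffer the most recent 2 symbols. Make each state the string of the last up-to-2 symbols read; on input `x` shift the window left and append `x`. Accept when the buffered window has length 2 and begins with `b`.
A 7-state machine:
        a   b  
>  q0   q1  q2 
   q1   q3  q4 
   q2   q5  q6 
   q3   q3  q4 
   q4   q5  q6 
 * q5   q3  q4 
 * q6   q5  q6 
(> = start, * = accepting)

start=q0 accept=q5,q6 q0-a->q1 q0-b->q2 q1-a->q3 q1-b->q4 q2-a->q5 q2-b->q6 q3-a->q3 q3-b->q4 q4-a->q5 q4-b->q6 q5-a->q3 q5-b->q4 q6-a->q5 q6-b->q6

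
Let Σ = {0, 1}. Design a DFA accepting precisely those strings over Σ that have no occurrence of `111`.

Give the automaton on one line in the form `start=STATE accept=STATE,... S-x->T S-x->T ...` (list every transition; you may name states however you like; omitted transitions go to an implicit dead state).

start=q0 accept=q0,q1,q2 q0-0->q0 q0-1->q1 q1-0->q0 q1-1->q2 q2-0->q0 q2-1->q3 q3-0->q3 q3-1->q3

This is the complement of 'contains `111`'. Use the same substring-matching states — q0 through q3 holding how much of `111` has just been matched — but flip the accepting set: everything except the trap q3 accepts.
4 states suffice.
        0   1  
>* q0   q0  q1 
 * q1   q0  q2 
 * q2   q0  q3 
   q3   q3  q3 
(> = start, * = accepting)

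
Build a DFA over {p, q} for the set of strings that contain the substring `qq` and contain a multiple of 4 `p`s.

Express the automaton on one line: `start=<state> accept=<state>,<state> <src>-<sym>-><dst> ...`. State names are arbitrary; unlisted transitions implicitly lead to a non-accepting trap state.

Run two small machines in parallel and take their product. The first has 3 states tracking whether and how much of `qq` has been seen; the second has 4 states tracking the count of `p`s modulo 4. A product state is a pair (one from each), accepting exactly when both do.
          p    q  
>  S0     S1   S2 
   S1     S3   S4 
   S2     S1   S5 
   S3     S6   S7 
   S4     S3   S8 
 * S5     S8   S5 
   S6     S0   S9 
   S7     S6  S10 
   S8    S10   S8 
   S9     S0  S11 
   S10   S11  S10 
   S11    S5  S11 
(> = start, * = accepting)

start=S0 accept=S5 S0-p->S1 S0-q->S2 S1-p->S3 S1-q->S4 S2-p->S1 S2-q->S5 S3-p->S6 S3-q->S7 S4-p->S3 S4-q->S8 S5-p->S8 S5-q->S5 S6-p->S0 S6-q->S9 S7-p->S6 S7-q->S10 S8-p->S10 S8-q->S8 S9-p->S0 S9-q->S11 S10-p->S11 S10-q->S10 S11-p->S5 S11-q->S11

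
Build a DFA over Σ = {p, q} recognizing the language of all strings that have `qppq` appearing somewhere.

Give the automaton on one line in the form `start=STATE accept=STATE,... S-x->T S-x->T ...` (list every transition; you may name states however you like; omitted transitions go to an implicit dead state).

start=A accept=E A-p->A A-q->B B-p->C B-q->B C-p->D C-q->B D-p->A D-q->E E-p->E E-q->E

Track how much of `qppq` has been matched so far: state A is no progress, E is the absorbing accept state reached once `qppq` has occurred. Intermediate states record partial matches; on a mismatch, fall back to the longest reusable overlap.
5 states suffice.
       p  q 
>  A   A  B 
   B   C  B 
   C   D  B 
   D   A  E 
 * E   E  E 
(> = start, * = accepting)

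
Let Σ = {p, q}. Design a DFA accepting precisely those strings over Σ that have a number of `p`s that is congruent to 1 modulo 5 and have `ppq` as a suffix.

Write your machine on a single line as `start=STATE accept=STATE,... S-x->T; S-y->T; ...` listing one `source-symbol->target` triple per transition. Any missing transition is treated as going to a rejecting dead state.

start=s0; accept=s19; s0-p->s1; s0-q->s0; s1-p->s2; s1-q->s3; s2-p->s4; s2-q->s5; s3-p->s6; s3-q->s3; s4-p->s7; s4-q->s8; s5-p->s9; s5-q->s10; s6-p->s4; s6-q->s10; s7-p->s11; s7-q->s12; s8-p->s13; s8-q->s14; s9-p->s7; s9-q->s14; s10-p->s9; s10-q->s10; s11-p->s15; s11-q->s16; s12-p->s17; s12-q->s18; s13-p->s11; s13-q->s18; s14-p->s13; s14-q->s14; s15-p->s2; s15-q->s19; s16-p->s1; s16-q->s0; s17-p->s15; s17-q->s0; s18-p->s17; s18-q->s18; s19-p->s6; s19-q->s3

Handle the two conditions separately and then intersect. One (5 states) tracks the count of `p`s modulo 5; the other (4 states) tracks how much of the suffix `ppq` has currently been matched. Each combined state is a pair, one component from each; accept when both components accept.
A 20-state machine:
          p    q  
>  s0     s1   s0 
   s1     s2   s3 
   s2     s4   s5 
   s3     s6   s3 
   s4     s7   s8 
   s5     s9  s10 
   s6     s4  s10 
   s7    s11  s12 
   s8    s13  s14 
   s9     s7  s14 
   s10    s9  s10 
   s11   s15  s16 
   s12   s17  s18 
   s13   s11  s18 
   s14   s13  s14 
   s15    s2  s19 
   s16    s1   s0 
   s17   s15   s0 
   s18   s17  s18 
 * s19    s6   s3 
(> = start, * = accepting)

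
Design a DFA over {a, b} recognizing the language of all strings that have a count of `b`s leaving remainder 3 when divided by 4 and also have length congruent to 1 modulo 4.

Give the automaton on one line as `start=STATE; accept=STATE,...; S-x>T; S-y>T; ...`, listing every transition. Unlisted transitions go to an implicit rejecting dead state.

start=q0; accept=q14; q0-a>q1; q0-b>q2; q1-a>q3; q1-b>q4; q2-a>q4; q2-b>q5; q3-a>q6; q3-b>q7; q4-a>q7; q4-b>q8; q5-a>q8; q5-b>q9; q6-a>q0; q6-b>q10; q7-a>q10; q7-b>q11; q8-a>q11; q8-b>q12; q9-a>q12; q9-b>q0; q10-a>q2; q10-b>q13; q11-a>q13; q11-b>q14; q12-a>q14; q12-b>q1; q13-a>q5; q13-b>q15; q14-a>q15; q14-b>q3; q15-a>q9; q15-b>q6

Handle the two conditions separately and then intersect. The first has 4 states tracking the count of `b`s modulo 4; the second has 4 states tracking the input length modulo 4. A product state is a pair (one from each), accepting exactly when both do.
A 16-state machine:
          a    b  
>  q0     q1   q2 
   q1     q3   q4 
   q2     q4   q5 
   q3     q6   q7 
   q4     q7   q8 
   q5     q8   q9 
   q6     q0  q10 
   q7    q10  q11 
   q8    q11  q12 
   q9    q12   q0 
   q10    q2  q13 
   q11   q13  q14 
   q12   q14   q1 
   q13    q5  q15 
 * q14   q15   q3 
   q15    q9   q6 
(> = start, * = accepting)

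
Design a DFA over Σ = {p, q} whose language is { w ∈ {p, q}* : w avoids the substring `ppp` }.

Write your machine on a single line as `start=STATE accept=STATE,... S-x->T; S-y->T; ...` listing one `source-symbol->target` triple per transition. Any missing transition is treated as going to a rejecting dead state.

Track partial matches of the forbidden pattern `ppp`. State s3 is a dead state reached once `ppp` has occurred; every other state accepts. s0 means no part of `ppp` is currently matched.
With 4 states:
        p   q  
>* s0   s1  s0 
 * s1   s2  s0 
 * s2   s3  s0 
   s3   s3  s3 
(> = start, * = accepting)

start=s0; accept=s0,s1,s2; s0-p->s1; s0-q->s0; s1-p->s2; s1-q->s0; s2-p->s3; s2-q->s0; s3-p->s3; s3-q->s3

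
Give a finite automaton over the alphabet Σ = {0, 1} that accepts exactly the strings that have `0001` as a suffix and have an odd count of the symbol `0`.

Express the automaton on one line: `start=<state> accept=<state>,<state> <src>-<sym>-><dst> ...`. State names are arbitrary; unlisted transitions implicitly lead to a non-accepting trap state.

Build one automaton per condition and run them in lockstep. One (5 states) tracks how much of the suffix `0001` has currently been matched; the other (2 states) tracks the count of `0`s modulo 2. Each combined state is a pair, one component from each; accept when both components accept. After merging equivalent states the machine shrinks.
A 6-state machine:
        0   1  
>  s0   s1  s0 
   s1   s2  s3 
   s2   s4  s0 
   s3   s0  s3 
   s4   s2  s5 
 * s5   s0  s3 
(> = start, * = accepting)

start=s0 accept=s5 s0-0->s1 s0-1->s0 s1-0->s2 s1-1->s3 s2-0->s4 s2-1->s0 s3-0->s0 s3-1->s3 s4-0->s2 s4-1->s5 s5-0->s0 s5-1->s3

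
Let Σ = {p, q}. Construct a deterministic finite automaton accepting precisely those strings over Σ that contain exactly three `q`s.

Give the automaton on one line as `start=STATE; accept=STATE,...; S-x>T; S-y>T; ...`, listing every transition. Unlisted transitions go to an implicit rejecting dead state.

Only the number of `q`s matters, and only up to 4. Make a chain A → B → C → D → E advanced by each `q` (with E absorbing); every other symbol self-loops. The accepting set is {D}.
With 5 states:
       p  q 
>  A   A  B 
   B   B  C 
   C   C  D 
 * D   D  E 
   E   E  E 
(> = start, * = accepting)

start=A; accept=D; A-p>A; A-q>B; B-p>B; B-q>C; C-p>C; C-q>D; D-p>D; D-q>E; E-p>E; E-q>E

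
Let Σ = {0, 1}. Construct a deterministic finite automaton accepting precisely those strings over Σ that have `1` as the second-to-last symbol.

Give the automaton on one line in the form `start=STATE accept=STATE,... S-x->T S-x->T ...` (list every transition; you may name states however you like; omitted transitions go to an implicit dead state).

start=q0 accept=q5,q6 q0-0->q1 q0-1->q2 q1-0->q3 q1-1->q4 q2-0->q5 q2-1->q6 q3-0->q3 q3-1->q4 q4-0->q5 q4-1->q6 q5-0->q3 q5-1->q4 q6-0->q5 q6-1->q6

A DFA must remember the last 2 symbols (since which symbol is second-to-last isn't known until the input ends). Use one state per possible window of the last ≤2 symbols; accept from those whose window starts with `1`.
A 7-state machine:
        0   1  
>  q0   q1  q2 
   q1   q3  q4 
   q2   q5  q6 
   q3   q3  q4 
   q4   q5  q6 
 * q5   q3  q4 
 * q6   q5  q6 
(> = start, * = accepting)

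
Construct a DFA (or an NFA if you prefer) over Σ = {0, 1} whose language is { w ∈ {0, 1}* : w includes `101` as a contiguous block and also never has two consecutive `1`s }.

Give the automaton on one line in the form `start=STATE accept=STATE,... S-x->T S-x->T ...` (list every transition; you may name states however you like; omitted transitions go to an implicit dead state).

start=S0 accept=S4,S6 S0-0->S0 S0-1->S1 S1-0->S2 S1-1->S3 S2-0->S0 S2-1->S4 S3-0->S5 S3-1->S3 S4-0->S6 S4-1->S7 S5-0->S8 S5-1->S7 S6-0->S6 S6-1->S4 S7-0->S7 S7-1->S7 S8-0->S8 S8-1->S3

Run two small machines in parallel and take their product. The first has 4 states tracking whether and how much of `101` has been seen; the second has 3 states tracking partial matches of the forbidden pattern `11`. A product state is a pair (one from each), accepting exactly when both do.
With 9 states:
        0   1  
>  S0   S0  S1 
   S1   S2  S3 
   S2   S0  S4 
   S3   S5  S3 
 * S4   S6  S7 
   S5   S8  S7 
 * S6   S6  S4 
   S7   S7  S7 
   S8   S8  S3 
(> = start, * = accepting)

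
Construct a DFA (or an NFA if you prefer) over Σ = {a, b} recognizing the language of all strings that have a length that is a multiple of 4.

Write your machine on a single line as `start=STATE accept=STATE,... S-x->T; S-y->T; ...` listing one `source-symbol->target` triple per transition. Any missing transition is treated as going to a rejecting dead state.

start=q0; accept=q0; q0-a->q1; q0-b->q1; q1-a->q2; q1-b->q2; q2-a->q3; q2-b->q3; q3-a->q0; q3-b->q0

Only the length mod 4 matters, so use a 4-cycle: from any state, every input symbol moves to the next state, wrapping q3 back to q0. Mark q0 accepting.
        a   b  
>* q0   q1  q1 
   q1   q2  q2 
   q2   q3  q3 
   q3   q0  q0 
(> = start, * = accepting)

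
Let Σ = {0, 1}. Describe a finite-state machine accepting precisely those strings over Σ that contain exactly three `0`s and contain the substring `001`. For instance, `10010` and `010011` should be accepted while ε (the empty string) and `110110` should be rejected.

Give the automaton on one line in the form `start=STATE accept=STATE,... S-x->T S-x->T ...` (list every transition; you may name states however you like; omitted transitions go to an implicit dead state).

Build one automaton per condition and run them in lockstep. One (5 states) tracks the count of `0`s, saturating at 4; the other (4 states) tracks whether and how much of `001` has been seen. Each combined state is a pair, one component from each; accept when both components accept. Equivalent product states are then merged.
9 states suffice.
        0   1  
>  q0   q1  q0 
   q1   q2  q3 
   q2   q4  q5 
   q3   q6  q3 
   q4   q7  q8 
   q5   q8  q5 
   q6   q4  q7 
   q7   q7  q7 
 * q8   q7  q8 
(> = start, * = accepting)

start=q0 accept=q8 q0-0->q1 q0-1->q0 q1-0->q2 q1-1->q3 q2-0->q4 q2-1->q5 q3-0->q6 q3-1->q3 q4-0->q7 q4-1->q8 q5-0->q8 q5-1->q5 q6-0->q4 q6-1->q7 q7-0->q7 q7-1->q7 q8-0->q7 q8-1->q8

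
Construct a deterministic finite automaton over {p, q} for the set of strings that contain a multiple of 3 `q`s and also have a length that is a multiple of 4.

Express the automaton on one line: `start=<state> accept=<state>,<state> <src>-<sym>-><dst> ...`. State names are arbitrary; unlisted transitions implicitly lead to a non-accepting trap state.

start=A accept=A A-p->B A-q->C B-p->D B-q->E C-p->E C-q->F D-p->G D-q->H E-p->H E-q->I F-p->I F-q->G G-p->A G-q->J H-p->J H-q->K I-p->K I-q->A J-p->C J-q->L K-p->L K-q->B L-p->F L-q->D

Build one automaton per condition and run them in lockstep. The first has 3 states tracking the count of `q`s modulo 3; the second has 4 states tracking the input length modulo 4. A product state is a pair (one from each), accepting exactly when both do.
With 12 states:
       p  q 
>* A   B  C 
   B   D  E 
   C   E  F 
   D   G  H 
   E   H  I 
   F   I  G 
   G   A  J 
   H   J  K 
   I   K  A 
   J   C  L 
   K   L  B 
   L   F  D 
(> = start, * = accepting)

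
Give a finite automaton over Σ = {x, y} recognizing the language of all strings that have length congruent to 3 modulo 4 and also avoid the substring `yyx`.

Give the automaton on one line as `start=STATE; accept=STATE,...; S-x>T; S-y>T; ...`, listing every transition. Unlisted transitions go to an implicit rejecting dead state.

Handle the two conditions separately and then intersect. The first has 4 states tracking the input length modulo 4; the second has 4 states tracking partial matches of the forbidden pattern `yyx`. A product state is a pair (one from each), accepting exactly when both do. After merging equivalent states the machine shrinks.
A 13-state machine:
          x    y  
>  s0     s1   s2 
   s1     s3   s4 
   s2     s3   s5 
   s3     s6   s7 
   s4     s6   s8 
   s5     s9   s8 
 * s6     s0  s10 
 * s7     s0  s11 
 * s8     s9  s11 
   s9     s9   s9 
   s10    s1  s12 
   s11    s9  s12 
   s12    s9   s5 
(> = start, * = accepting)

start=s0; accept=s6,s7,s8; s0-x>s1; s0-y>s2; s1-x>s3; s1-y>s4; s2-x>s3; s2-y>s5; s3-x>s6; s3-y>s7; s4-x>s6; s4-y>s8; s5-x>s9; s5-y>s8; s6-x>s0; s6-y>s10; s7-x>s0; s7-y>s11; s8-x>s9; s8-y>s11; s9-x>s9; s9-y>s9; s10-x>s1; s10-y>s12; s11-x>s9; s11-y>s12; s12-x>s9; s12-y>s5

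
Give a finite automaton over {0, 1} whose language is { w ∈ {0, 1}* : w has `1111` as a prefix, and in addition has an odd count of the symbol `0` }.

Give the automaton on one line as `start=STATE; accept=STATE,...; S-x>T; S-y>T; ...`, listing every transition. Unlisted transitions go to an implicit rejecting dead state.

Build one automaton per condition and run them in lockstep. The first has 6 states tracking whether the input so far still matches the prefix `1111`; the second has 2 states tracking the count of `0`s modulo 2. A product state is a pair (one from each), accepting exactly when both do. Equivalent product states are then merged.
A 7-state machine:
        0   1  
>  q0   q1  q2 
   q1   q1  q1 
   q2   q1  q3 
   q3   q1  q4 
   q4   q1  q5 
   q5   q6  q5 
 * q6   q5  q6 
(> = start, * = accepting)

start=q0; accept=q6; q0-0>q1; q0-1>q2; q1-0>q1; q1-1>q1; q2-0>q1; q2-1>q3; q3-0>q1; q3-1>q4; q4-0>q1; q4-1>q5; q5-0>q6; q5-1>q5; q6-0>q5; q6-1>q6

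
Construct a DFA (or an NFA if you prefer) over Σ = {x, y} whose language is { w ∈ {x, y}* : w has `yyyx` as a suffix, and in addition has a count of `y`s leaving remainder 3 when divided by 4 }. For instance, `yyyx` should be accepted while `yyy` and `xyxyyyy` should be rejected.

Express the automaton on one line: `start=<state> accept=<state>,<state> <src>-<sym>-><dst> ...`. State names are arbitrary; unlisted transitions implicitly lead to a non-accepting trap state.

start=q0 accept=q9 q0-x->q0 q0-y->q1 q1-x->q2 q1-y->q3 q2-x->q2 q2-y->q4 q3-x->q5 q3-y->q6 q4-x->q5 q4-y->q7 q5-x->q5 q5-y->q8 q6-x->q9 q6-y->q10 q7-x->q11 q7-y->q10 q8-x->q11 q8-y->q12 q9-x->q11 q9-y->q13 q10-x->q14 q10-y->q15 q11-x->q11 q11-y->q13 q12-x->q0 q12-y->q15 q13-x->q0 q13-y->q16 q14-x->q0 q14-y->q1 q15-x->q17 q15-y->q18 q16-x->q2 q16-y->q18 q17-x->q2 q17-y->q4 q18-x->q19 q18-y->q6 q19-x->q5 q19-y->q8

Handle the two conditions separately and then intersect. One (5 states) tracks how much of the suffix `yyyx` has currently been matched; the other (4 states) tracks the count of `y`s modulo 4. Each combined state is a pair, one component from each; accept when both components accept.
With 20 states:
          x    y  
>  q0     q0   q1 
   q1     q2   q3 
   q2     q2   q4 
   q3     q5   q6 
   q4     q5   q7 
   q5     q5   q8 
   q6     q9  q10 
   q7    q11  q10 
   q8    q11  q12 
 * q9    q11  q13 
   q10   q14  q15 
   q11   q11  q13 
   q12    q0  q15 
   q13    q0  q16 
   q14    q0   q1 
   q15   q17  q18 
   q16    q2  q18 
   q17    q2   q4 
   q18   q19   q6 
   q19    q5   q8 
(> = start, * = accepting)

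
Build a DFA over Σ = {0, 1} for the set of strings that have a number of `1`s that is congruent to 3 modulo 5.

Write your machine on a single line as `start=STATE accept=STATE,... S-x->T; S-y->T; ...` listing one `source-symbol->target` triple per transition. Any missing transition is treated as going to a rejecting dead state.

start=S0; accept=S3; S0-0->S0; S0-1->S1; S1-0->S1; S1-1->S2; S2-0->S2; S2-1->S3; S3-0->S3; S3-1->S4; S4-0->S4; S4-1->S0

Keep the running count of `1`s modulo 5: each `1` advances along the cycle S0 → S1 → S2 → S3 → S4 → S0 while other symbols loop. Accept at S3.
5 states suffice.
        0   1  
>  S0   S0  S1 
   S1   S1  S2 
   S2   S2  S3 
 * S3   S3  S4 
   S4   S4  S0 
(> = start, * = accepting)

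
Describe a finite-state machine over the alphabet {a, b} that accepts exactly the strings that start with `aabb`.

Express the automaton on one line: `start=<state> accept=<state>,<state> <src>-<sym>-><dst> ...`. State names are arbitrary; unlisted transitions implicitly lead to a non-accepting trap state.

Check the first 4 symbols one by one: q0 through q3 record how many have matched `aabb` so far; any wrong symbol goes to the dead state q5. After all 4 match we enter the accepting sink q4.
6 states suffice.
        a   b  
>  q0   q1  q5 
   q1   q2  q5 
   q2   q5  q3 
   q3   q5  q4 
 * q4   q4  q4 
   q5   q5  q5 
(> = start, * = accepting)

start=q0 accept=q4 q0-a->q1 q0-b->q5 q1-a->q2 q1-b->q5 q2-a->q5 q2-b->q3 q3-a->q5 q3-b->q4 q4-a->q4 q4-b->q4 q5-a->q5 q5-b->q5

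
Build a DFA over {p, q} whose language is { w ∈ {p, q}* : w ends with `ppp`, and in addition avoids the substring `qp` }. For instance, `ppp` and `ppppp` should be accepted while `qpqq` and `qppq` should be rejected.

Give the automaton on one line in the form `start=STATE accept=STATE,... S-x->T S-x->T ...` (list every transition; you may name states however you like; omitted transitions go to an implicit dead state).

start=S0 accept=S4 S0-p->S1 S0-q->S2 S1-p->S3 S1-q->S2 S2-p->S2 S2-q->S2 S3-p->S4 S3-q->S2 S4-p->S4 S4-q->S2

Run two small machines in parallel and take their product. The first has 4 states tracking how much of the suffix `ppp` has currently been matched; the second has 3 states tracking partial matches of the forbidden pattern `qp`. A product state is a pair (one from each), accepting exactly when both do. After merging equivalent states the machine shrinks.
5 states suffice.
        p   q  
>  S0   S1  S2 
   S1   S3  S2 
   S2   S2  S2 
   S3   S4  S2 
 * S4   S4  S2 
(> = start, * = accepting)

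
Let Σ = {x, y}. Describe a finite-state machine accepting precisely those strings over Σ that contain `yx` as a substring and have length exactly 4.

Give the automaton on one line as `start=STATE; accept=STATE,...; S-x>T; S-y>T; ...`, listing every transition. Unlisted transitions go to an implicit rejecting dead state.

Run two small machines in parallel and take their product. One (3 states) tracks whether and how much of `yx` has been seen; the other (6 states) tracks the input length, saturating at 5. Each combined state is a pair, one component from each; accept when both components accept.
With 15 states:
          x    y  
>  q0     q1   q2 
   q1     q3   q4 
   q2     q5   q4 
   q3     q6   q7 
   q4     q8   q7 
   q5     q8   q8 
   q6     q9  q10 
   q7    q11  q10 
   q8    q11  q11 
   q9    q12  q13 
   q10   q14  q13 
 * q11   q14  q14 
   q12   q12  q13 
   q13   q14  q13 
   q14   q14  q14 
(> = start, * = accepting)

start=q0; accept=q11; q0-x>q1; q0-y>q2; q1-x>q3; q1-y>q4; q2-x>q5; q2-y>q4; q3-x>q6; q3-y>q7; q4-x>q8; q4-y>q7; q5-x>q8; q5-y>q8; q6-x>q9; q6-y>q10; q7-x>q11; q7-y>q10; q8-x>q11; q8-y>q11; q9-x>q12; q9-y>q13; q10-x>q14; q10-y>q13; q11-x>q14; q11-y>q14; q12-x>q12; q12-y>q13; q13-x>q14; q13-y>q13; q14-x>q14; q14-y>q14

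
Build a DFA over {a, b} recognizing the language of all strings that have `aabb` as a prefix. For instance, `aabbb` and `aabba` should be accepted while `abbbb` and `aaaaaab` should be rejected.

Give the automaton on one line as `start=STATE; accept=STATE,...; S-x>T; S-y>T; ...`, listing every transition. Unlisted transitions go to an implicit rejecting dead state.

start=S0; accept=S4; S0-a>S1; S0-b>S5; S1-a>S2; S1-b>S5; S2-a>S5; S2-b>S3; S3-a>S5; S3-b>S4; S4-a>S4; S4-b>S4; S5-a>S5; S5-b>S5

Check the first 4 symbols one by one: S0 through S3 record how many have matched `aabb` so far; any wrong symbol goes to the dead state S5. After all 4 match we enter the accepting sink S4.
A 6-state machine:
        a   b  
>  S0   S1  S5 
   S1   S2  S5 
   S2   S5  S3 
   S3   S5  S4 
 * S4   S4  S4 
   S5   S5  S5 
(> = start, * = accepting)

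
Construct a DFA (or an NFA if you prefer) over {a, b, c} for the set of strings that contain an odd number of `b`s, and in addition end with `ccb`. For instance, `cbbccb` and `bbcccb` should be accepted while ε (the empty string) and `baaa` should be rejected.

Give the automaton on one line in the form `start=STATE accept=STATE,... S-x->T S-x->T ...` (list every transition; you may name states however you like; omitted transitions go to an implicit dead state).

Build one automaton per condition and run them in lockstep. One (2 states) tracks the count of `b`s modulo 2; the other (4 states) tracks how much of the suffix `ccb` has currently been matched. Each combined state is a pair, one component from each; accept when both components accept. Minimizing collapses redundant product states.
5 states suffice.
        a   b   c  
>  q0   q0  q1  q2 
   q1   q1  q0  q1 
   q2   q0  q1  q3 
   q3   q0  q4  q3 
 * q4   q1  q0  q1 
(> = start, * = accepting)

start=q0 accept=q4 q0-a->q0 q0-b->q1 q0-c->q2 q1-a->q1 q1-b->q0 q1-c->q1 q2-a->q0 q2-b->q1 q2-c->q3 q3-a->q0 q3-b->q4 q3-c->q3 q4-a->q1 q4-b->q0 q4-c->q1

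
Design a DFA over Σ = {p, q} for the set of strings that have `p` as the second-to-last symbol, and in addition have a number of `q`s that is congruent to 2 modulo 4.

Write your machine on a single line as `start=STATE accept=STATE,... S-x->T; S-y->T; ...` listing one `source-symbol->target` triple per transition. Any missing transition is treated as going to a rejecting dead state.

Build one automaton per condition and run them in lockstep. One (7 states) tracks the last 2 symbols read; the other (4 states) tracks the count of `q`s modulo 4. Each combined state is a pair, one component from each; accept when both components accept.
       p  q 
>  A   B  C 
   B   D  E 
   C   F  G 
   D   D  E 
   E   F  G 
   F   H  I 
   G   J  K 
   H   H  I 
 * I   J  K 
   J   L  M 
   K   N  O 
 * L   L  M 
   M   N  O 
   N   P  Q 
   O   R  S 
   P   P  Q 
   Q   R  S 
   R   D  E 
   S   F  G 
(> = start, * = accepting)

start=A; accept=I,L; A-p->B; A-q->C; B-p->D; B-q->E; C-p->F; C-q->G; D-p->D; D-q->E; E-p->F; E-q->G; F-p->H; F-q->I; G-p->J; G-q->K; H-p->H; H-q->I; I-p->J; I-q->K; J-p->L; J-q->M; K-p->N; K-q->O; L-p->L; L-q->M; M-p->N; M-q->O; N-p->P; N-q->Q; O-p->R; O-q->S; P-p->P; P-q->Q; Q-p->R; Q-q->S; R-p->D; R-q->E; S-p->F; S-q->G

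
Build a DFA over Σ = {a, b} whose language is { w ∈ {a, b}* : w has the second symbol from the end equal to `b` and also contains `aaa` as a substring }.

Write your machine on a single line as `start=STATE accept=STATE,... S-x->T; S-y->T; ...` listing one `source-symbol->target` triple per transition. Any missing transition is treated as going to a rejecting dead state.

Build one automaton per condition and run them in lockstep. One (7 states) tracks the last 2 symbols read; the other (4 states) tracks whether and how much of `aaa` has been seen. Each combined state is a pair, one component from each; accept when both components accept.
An 11-state machine:
          a    b  
>  s0     s1   s2 
   s1     s3   s4 
   s2     s5   s6 
   s3     s7   s4 
   s4     s5   s6 
   s5     s3   s4 
   s6     s5   s6 
   s7     s7   s8 
   s8     s9  s10 
 * s9     s7   s8 
 * s10    s9  s10 
(> = start, * = accepting)

start=s0; accept=s9,s10; s0-a->s1; s0-b->s2; s1-a->s3; s1-b->s4; s2-a->s5; s2-b->s6; s3-a->s7; s3-b->s4; s4-a->s5; s4-b->s6; s5-a->s3; s5-b->s4; s6-a->s5; s6-b->s6; s7-a->s7; s7-b->s8; s8-a->s9; s8-b->s10; s9-a->s7; s9-b->s8; s10-a->s9; s10-b->s10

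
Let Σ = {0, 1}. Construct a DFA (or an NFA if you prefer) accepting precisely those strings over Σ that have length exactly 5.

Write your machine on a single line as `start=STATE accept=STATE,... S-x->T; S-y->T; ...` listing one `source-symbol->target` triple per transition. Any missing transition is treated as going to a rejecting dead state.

start=q0; accept=q5; q0-0->q1; q0-1->q1; q1-0->q2; q1-1->q2; q2-0->q3; q2-1->q3; q3-0->q4; q3-1->q4; q4-0->q5; q4-1->q5; q5-0->q6; q5-1->q6; q6-0->q6; q6-1->q6

Count input length up to 6: every symbol moves from q0 toward q6, which means 'more than 5' and absorbs. Accept from {q5}.
        0   1  
>  q0   q1  q1 
   q1   q2  q2 
   q2   q3  q3 
   q3   q4  q4 
   q4   q5  q5 
 * q5   q6  q6 
   q6   q6  q6 
(> = start, * = accepting)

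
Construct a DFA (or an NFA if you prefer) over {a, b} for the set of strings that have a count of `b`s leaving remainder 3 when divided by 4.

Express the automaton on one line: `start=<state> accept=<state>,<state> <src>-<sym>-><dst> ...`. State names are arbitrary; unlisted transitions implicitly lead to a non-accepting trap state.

start=q0 accept=q3 q0-a->q0 q0-b->q1 q1-a->q1 q1-b->q2 q2-a->q2 q2-b->q3 q3-a->q3 q3-b->q0

Keep the running count of `b`s modulo 4: each `b` advances along the cycle q0 → q1 → q2 → q3 → q0 while other symbols loop. Accept at q3.
A 4-state machine:
        a   b  
>  q0   q0  q1 
   q1   q1  q2 
   q2   q2  q3 
 * q3   q3  q0 
(> = start, * = accepting)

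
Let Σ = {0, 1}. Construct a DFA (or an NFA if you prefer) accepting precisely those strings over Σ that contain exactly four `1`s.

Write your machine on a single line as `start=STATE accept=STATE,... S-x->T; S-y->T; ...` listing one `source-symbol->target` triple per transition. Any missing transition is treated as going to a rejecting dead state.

Only the number of `1`s matters, and only up to 5. Make a chain s0 → s1 → s2 → s3 → s4 → s5 advanced by each `1` (with s5 absorbing); every other symbol self-loops. The accepting set is {s4}.
With 6 states:
        0   1  
>  s0   s0  s1 
   s1   s1  s2 
   s2   s2  s3 
   s3   s3  s4 
 * s4   s4  s5 
   s5   s5  s5 
(> = start, * = accepting)

start=s0; accept=s4; s0-0->s0; s0-1->s1; s1-0->s1; s1-1->s2; s2-0->s2; s2-1->s3; s3-0->s3; s3-1->s4; s4-0->s4; s4-1->s5; s5-0->s5; s5-1->s5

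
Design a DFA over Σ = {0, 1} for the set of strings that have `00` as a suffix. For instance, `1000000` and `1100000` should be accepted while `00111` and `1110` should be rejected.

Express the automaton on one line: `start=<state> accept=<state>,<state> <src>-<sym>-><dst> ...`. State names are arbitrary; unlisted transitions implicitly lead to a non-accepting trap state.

start=S0 accept=S2 S0-0->S1 S0-1->S0 S1-0->S2 S1-1->S0 S2-0->S2 S2-1->S0

Remember how much of `00` the current input suffix matches. State S0 means no match yet; S1 means the last symbol is `0`; S2 means the last 2 symbols are `00`. Only S2 accepts. On a mismatch, fall back to the longest proper suffix that is still a prefix of `00`.
With 3 states:
        0   1  
>  S0   S1  S0 
   S1   S2  S0 
 * S2   S2  S0 
(> = start, * = accepting)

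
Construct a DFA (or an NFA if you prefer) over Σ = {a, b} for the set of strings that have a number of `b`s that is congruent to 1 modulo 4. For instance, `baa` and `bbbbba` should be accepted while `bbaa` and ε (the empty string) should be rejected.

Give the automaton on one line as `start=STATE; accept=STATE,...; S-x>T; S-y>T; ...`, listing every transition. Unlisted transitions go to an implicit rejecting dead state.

Keep the running count of `b`s modulo 4: each `b` advances along the cycle q0 → q1 → q2 → q3 → q0 while other symbols loop. Accept at q1.
A 4-state machine:
        a   b  
>  q0   q0  q1 
 * q1   q1  q2 
   q2   q2  q3 
   q3   q3  q0 
(> = start, * = accepting)

start=q0; accept=q1; q0-a>q0; q0-b>q1; q1-a>q1; q1-b>q2; q2-a>q2; q2-b>q3; q3-a>q3; q3-b>q0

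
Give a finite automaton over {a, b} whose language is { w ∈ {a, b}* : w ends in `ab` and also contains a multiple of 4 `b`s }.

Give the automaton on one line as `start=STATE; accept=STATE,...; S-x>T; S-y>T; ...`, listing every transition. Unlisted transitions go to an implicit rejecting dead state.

Run two small machines in parallel and take their product. The first has 3 states tracking how much of the suffix `ab` has currently been matched; the second has 4 states tracking the count of `b`s modulo 4. A product state is a pair (one from each), accepting exactly when both do. Equivalent product states are then merged.
With 6 states:
        a   b  
>  S0   S0  S1 
   S1   S1  S2 
   S2   S2  S3 
   S3   S4  S0 
   S4   S4  S5 
 * S5   S0  S1 
(> = start, * = accepting)

start=S0; accept=S5; S0-a>S0; S0-b>S1; S1-a>S1; S1-b>S2; S2-a>S2; S2-b>S3; S3-a>S4; S3-b>S0; S4-a>S4; S4-b>S5; S5-a>S0; S5-b>S1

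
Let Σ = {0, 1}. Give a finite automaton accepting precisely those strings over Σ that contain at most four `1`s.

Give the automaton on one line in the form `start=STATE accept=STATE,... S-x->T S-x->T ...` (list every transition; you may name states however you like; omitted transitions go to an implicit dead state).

start=q0 accept=q0,q1,q2,q3,q4 q0-0->q0 q0-1->q1 q1-0->q1 q1-1->q2 q2-0->q2 q2-1->q3 q3-0->q3 q3-1->q4 q4-0->q4 q4-1->q5 q5-0->q5 q5-1->q5

Only the number of `1`s matters, and only up to 5. Make a chain q0 → q1 → q2 → q3 → q4 → q5 advanced by each `1` (with q5 absorbing); every other symbol self-loops. The accepting set is {q0, q1, q2, q3, q4}.
A 6-state machine:
        0   1  
>* q0   q0  q1 
 * q1   q1  q2 
 * q2   q2  q3 
 * q3   q3  q4 
 * q4   q4  q5 
   q5   q5  q5 
(> = start, * = accepting)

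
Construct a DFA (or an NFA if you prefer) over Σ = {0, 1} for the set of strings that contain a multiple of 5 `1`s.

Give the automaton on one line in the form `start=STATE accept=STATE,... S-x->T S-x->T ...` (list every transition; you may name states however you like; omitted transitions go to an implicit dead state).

start=S0 accept=S0 S0-0->S0 S0-1->S1 S1-0->S1 S1-1->S2 S2-0->S2 S2-1->S3 S3-0->S3 S3-1->S4 S4-0->S4 S4-1->S0

The only thing that matters is how many `1`s have appeared, reduced mod 5. Use one state per residue: S0 for 0, …, S4 for 4. Reading `1` moves to the next residue; anything else stays put. S0 is accepting.
With 5 states:
        0   1  
>* S0   S0  S1 
   S1   S1  S2 
   S2   S2  S3 
   S3   S3  S4 
   S4   S4  S0 
(> = start, * = accepting)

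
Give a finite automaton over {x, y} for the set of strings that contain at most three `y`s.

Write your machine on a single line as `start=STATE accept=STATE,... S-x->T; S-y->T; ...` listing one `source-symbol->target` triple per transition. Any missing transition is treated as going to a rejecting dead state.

Only the number of `y`s matters, and only up to 4. Make a chain S0 → S1 → S2 → S3 → S4 advanced by each `y` (with S4 absorbing); every other symbol self-loops. The accepting set is {S0, S1, S2, S3}.
With 5 states:
        x   y  
>* S0   S0  S1 
 * S1   S1  S2 
 * S2   S2  S3 
 * S3   S3  S4 
   S4   S4  S4 
(> = start, * = accepting)

start=S0; accept=S0,S1,S2,S3; S0-x->S0; S0-y->S1; S1-x->S1; S1-y->S2; S2-x->S2; S2-y->S3; S3-x->S3; S3-y->S4; S4-x->S4; S4-y->S4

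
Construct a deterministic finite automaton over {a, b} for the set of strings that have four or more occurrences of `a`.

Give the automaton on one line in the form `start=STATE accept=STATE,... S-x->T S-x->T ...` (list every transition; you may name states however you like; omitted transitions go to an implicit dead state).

Only the number of `a`s matters, and only up to 5. Make a chain s0 → s1 → s2 → s3 → s4 → s5 advanced by each `a` (with s5 absorbing); every other symbol self-loops. The accepting set is {s4, s5}.
With 6 states:
        a   b  
>  s0   s1  s0 
   s1   s2  s1 
   s2   s3  s2 
   s3   s4  s3 
 * s4   s5  s4 
 * s5   s5  s5 
(> = start, * = accepting)

start=s0 accept=s4,s5 s0-a->s1 s0-b->s0 s1-a->s2 s1-b->s1 s2-a->s3 s2-b->s2 s3-a->s4 s3-b->s3 s4-a->s5 s4-b->s4 s5-a->s5 s5-b->s5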